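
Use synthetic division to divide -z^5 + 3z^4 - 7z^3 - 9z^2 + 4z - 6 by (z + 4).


Synthetic division with c = -4. Coefficients: -1, 3, -7, -9, 4, -6
Bring down -1.
  -1 * -4 = 4; 4 + 3 = 7
  7 * -4 = -28; -28 - 7 = -35
  -35 * -4 = 140; 140 - 9 = 131
  131 * -4 = -524; -524 + 4 = -520
  -520 * -4 = 2080; 2080 - 6 = 2074
Quotient: -z^4 + 7z^3 - 35z^2 + 131z - 520, Remainder: 2074


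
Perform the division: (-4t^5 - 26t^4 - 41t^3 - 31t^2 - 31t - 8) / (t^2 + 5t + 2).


(-4t^5 - 26t^4 - 41t^3 - 31t^2 - 31t - 8) / (t^2 + 5t + 2)
Step 1: -4t^3 * (t^2 + 5t + 2) = -4t^5 - 20t^4 - 8t^3; subtract.
Step 2: -6t^2 * (t^2 + 5t + 2) = -6t^4 - 30t^3 - 12t^2; subtract.
Step 3: -3t * (t^2 + 5t + 2) = -3t^3 - 15t^2 - 6t; subtract.
Step 4: -4 * (t^2 + 5t + 2) = -4t^2 - 20t - 8; subtract.
Quotient: -4t^3 - 6t^2 - 3t - 4, Remainder: -5t


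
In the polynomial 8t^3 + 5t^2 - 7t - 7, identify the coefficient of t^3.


Read off the coefficient of t^3: 8


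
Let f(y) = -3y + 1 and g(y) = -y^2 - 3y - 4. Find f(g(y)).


Substitute g(y) into f:
f(g(y)) = -3*(-y^2 - 3y - 4) + 1
Expand and combine: 3y^2 + 9y + 13


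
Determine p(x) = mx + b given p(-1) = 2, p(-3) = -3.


p(x) = mx + b. Using p(-1)=2, p(-3)=-3:
m = (2 + 3)/(-1 + 3) = 5/2 = 5/2
b = 2 - m*(-1) = 2 + 5/2 = 9/2
p(x) = (5/2)x + (9/2)


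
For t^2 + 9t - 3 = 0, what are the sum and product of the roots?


For at^2+bt+c=0: sum = -b/a, product = c/a.
a=1, b=9, c=-3
Sum = -(9)/1 = -9
Product = (-3)/1 = -3


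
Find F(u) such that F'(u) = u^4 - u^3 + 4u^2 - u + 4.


Reverse power rule on each term:
  ∫ u^4 du = (1/5)u^5
  ∫ -u^3 du = -(1/4)u^4
  ∫ 4u^2 du = (4/3)u^3
  ∫ -u du = -(1/2)u^2
  ∫ 4 du = 4u
F(u) = (1/5)u^5 - (1/4)u^4 + (4/3)u^3 - (1/2)u^2 + 4u + C


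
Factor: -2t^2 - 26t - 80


Roots satisfy r1 + r2 = -b/a = -13 and r1*r2 = c/a = 40.
So r1 = -8, r2 = -5.
-2t^2 - 26t - 80 = -2(t - r1)(t - r2) = -2(t + 8)(t + 5)


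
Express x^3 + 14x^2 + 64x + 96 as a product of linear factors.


Try integer roots (divisors of 96). x=-4: p(-4)=0.
Divide out (x + 4): quotient is x^2 + 10x + 24.
Factor the quadratic: (x + 6)(x + 4)
Result: (x + 4)(x + 6)(x + 4)


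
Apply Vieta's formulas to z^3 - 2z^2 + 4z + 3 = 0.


Monic cubic z^3+bz^2+cz+d=0: sum=-b, pairwise sum=c, product=-d.
b=-2, c=4, d=3
r1+r2+r3 = 2
r1r2+r1r3+r2r3 = 4
r1r2r3 = -3


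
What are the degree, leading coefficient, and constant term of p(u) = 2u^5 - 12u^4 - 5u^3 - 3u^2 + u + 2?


Highest power of u is 5, with coefficient 2. Constant term is 2.
Degree = 5, leading coefficient = 2, constant term = 2


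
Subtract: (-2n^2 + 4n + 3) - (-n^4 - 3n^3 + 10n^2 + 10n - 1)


Distribute the minus sign:
  (-2n^2 + 4n + 3)
- (-n^4 - 3n^3 + 10n^2 + 10n - 1)
Negate second polynomial: n^4 + 3n^3 - 10n^2 - 10n + 1
Add: n^4 + 3n^3 - 12n^2 - 6n + 4


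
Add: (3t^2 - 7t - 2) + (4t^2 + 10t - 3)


Align terms by degree and add:
  3t^2 - 7t - 2
+ 4t^2 + 10t - 3
= 7t^2 + 3t - 5


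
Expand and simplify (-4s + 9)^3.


Expand (-4s + 9)^3 by repeated multiplication:
  (-4s + 9)^2 = 16s^2 - 72s + 81
= -64s^3 + 432s^2 - 972s + 729


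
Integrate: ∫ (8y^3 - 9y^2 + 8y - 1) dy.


Reverse power rule on each term:
  ∫ 8y^3 dy = 2y^4
  ∫ -9y^2 dy = -3y^3
  ∫ 8y dy = 4y^2
  ∫ -1 dy = -y
F(y) = 2y^4 - 3y^3 + 4y^2 - y + C


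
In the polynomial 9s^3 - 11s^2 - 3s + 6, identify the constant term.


Read off the constant term: 6


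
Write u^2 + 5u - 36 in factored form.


Roots satisfy r1 + r2 = -b/a = -5 and r1*r2 = c/a = -36.
So r1 = -9, r2 = 4.
u^2 + 5u - 36 = (u - r1)(u - r2) = (u + 9)(u - 4)


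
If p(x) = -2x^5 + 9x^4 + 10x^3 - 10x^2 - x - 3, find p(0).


Using direct substitution:
  -2 * (0)^5 = 0
  9 * (0)^4 = 0
  10 * (0)^3 = 0
  -10 * (0)^2 = 0
  -1 * (0)^1 = 0
  constant: -3
Sum = 0 + 0 + 0 + 0 + 0 - 3 = -3


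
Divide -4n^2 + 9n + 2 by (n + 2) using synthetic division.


Synthetic division with c = -2. Coefficients: -4, 9, 2
Bring down -4.
  -4 * -2 = 8; 8 + 9 = 17
  17 * -2 = -34; -34 + 2 = -32
Quotient: -4n + 17, Remainder: -32


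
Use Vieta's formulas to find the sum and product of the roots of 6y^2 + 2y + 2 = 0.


For ay^2+by+c=0: sum = -b/a, product = c/a.
a=6, b=2, c=2
Sum = -(2)/6 = -1/3
Product = (2)/6 = 1/3


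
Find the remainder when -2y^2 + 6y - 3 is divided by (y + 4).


By the Remainder Theorem, the remainder equals p(-4):
  -2*(-4)^2 = -32
  6*(-4)^1 = -24
  constant: -3
Sum: -32 - 24 - 3 = -59


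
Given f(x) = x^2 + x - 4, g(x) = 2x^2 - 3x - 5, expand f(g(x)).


Substitute g(x) into f:
f(g(x)) = 1*(2x^2 - 3x - 5)^2 + 1*(2x^2 - 3x - 5) + (-4)
(2x^2 - 3x - 5)^2 = 4x^4 - 12x^3 - 11x^2 + 30x + 25
Expand and combine: 4x^4 - 12x^3 - 9x^2 + 27x + 16


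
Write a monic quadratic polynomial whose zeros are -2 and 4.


p(x) = (x + 2)(x - 4)
Expand: x^2 - 2x - 8


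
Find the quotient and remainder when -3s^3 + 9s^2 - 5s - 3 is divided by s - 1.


(-3s^3 + 9s^2 - 5s - 3) / (s - 1)
Step 1: -3s^2 * (s - 1) = -3s^3 + 3s^2; subtract.
Step 2: 6s * (s - 1) = 6s^2 - 6s; subtract.
Step 3: 1 * (s - 1) = s - 1; subtract.
Quotient: -3s^2 + 6s + 1, Remainder: -2


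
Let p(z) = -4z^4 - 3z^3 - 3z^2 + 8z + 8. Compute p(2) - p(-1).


p(2) = -76
p(-1) = -4
p(2) - p(-1) = -76 + 4 = -72


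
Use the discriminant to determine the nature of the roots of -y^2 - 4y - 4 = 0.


D = b^2 - 4ac = (-4)^2 - 4(-1)(-4) = 16 - 16 = 0
Since D = 0: one repeated real root


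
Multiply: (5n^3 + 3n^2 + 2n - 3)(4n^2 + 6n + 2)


Distribute each term of the first polynomial:
  (5n^3)(4n^2 + 6n + 2) = 20n^5 + 30n^4 + 10n^3
  (3n^2)(4n^2 + 6n + 2) = 12n^4 + 18n^3 + 6n^2
  (2n)(4n^2 + 6n + 2) = 8n^3 + 12n^2 + 4n
  (-3)(4n^2 + 6n + 2) = -12n^2 - 18n - 6
Sum: 20n^5 + 42n^4 + 36n^3 + 6n^2 - 14n - 6


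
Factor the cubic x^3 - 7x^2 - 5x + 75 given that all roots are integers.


Try integer roots (divisors of 75). x=-3: p(-3)=0.
Divide out (x + 3): quotient is x^2 - 10x + 25.
Factor the quadratic: (x - 5)(x - 5)
Result: (x + 3)(x - 5)(x - 5)


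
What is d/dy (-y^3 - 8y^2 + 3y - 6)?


Apply the power rule term by term:
  d/dy(-y^3) = -3y^2
  d/dy(-8y^2) = -16y
  d/dy(3y) = 3
  d/dy(-6) = 0
p'(y) = -3y^2 - 16y + 3


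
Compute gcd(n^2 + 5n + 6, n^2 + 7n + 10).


Factor each:
  n^2 + 5n + 6 = (n + 2)(n + 3)
  n^2 + 7n + 10 = (n + 2)(n + 5)
Common monic factor: n + 2


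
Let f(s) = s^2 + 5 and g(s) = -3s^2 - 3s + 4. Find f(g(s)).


Substitute g(s) into f:
f(g(s)) = 1*(-3s^2 - 3s + 4)^2 + 5
(-3s^2 - 3s + 4)^2 = 9s^4 + 18s^3 - 15s^2 - 24s + 16
Expand and combine: 9s^4 + 18s^3 - 15s^2 - 24s + 21


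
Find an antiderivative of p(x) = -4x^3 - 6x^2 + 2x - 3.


Reverse power rule on each term:
  ∫ -4x^3 dx = -x^4
  ∫ -6x^2 dx = -2x^3
  ∫ 2x dx = x^2
  ∫ -3 dx = -3x
F(x) = -x^4 - 2x^3 + x^2 - 3x + C


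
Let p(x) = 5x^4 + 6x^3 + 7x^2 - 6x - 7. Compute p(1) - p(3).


p(1) = 5
p(3) = 605
p(1) - p(3) = 5 - 605 = -600


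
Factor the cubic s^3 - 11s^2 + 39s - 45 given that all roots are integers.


Try integer roots (divisors of -45). s=3: p(3)=0.
Divide out (s - 3): quotient is s^2 - 8s + 15.
Factor the quadratic: (s - 3)(s - 5)
Result: (s - 3)(s - 3)(s - 5)


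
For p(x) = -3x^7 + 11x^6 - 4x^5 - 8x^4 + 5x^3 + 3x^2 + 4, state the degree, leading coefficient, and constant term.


Highest power of x is 7, with coefficient -3. Constant term is 4.
Degree = 7, leading coefficient = -3, constant term = 4


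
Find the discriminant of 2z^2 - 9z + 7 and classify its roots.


D = b^2 - 4ac = (-9)^2 - 4(2)(7) = 81 - 56 = 25
Since D > 0: two distinct rational roots


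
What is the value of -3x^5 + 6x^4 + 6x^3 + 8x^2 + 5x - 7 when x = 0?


Using direct substitution:
  -3 * (0)^5 = 0
  6 * (0)^4 = 0
  6 * (0)^3 = 0
  8 * (0)^2 = 0
  5 * (0)^1 = 0
  constant: -7
Sum = 0 + 0 + 0 + 0 + 0 - 7 = -7


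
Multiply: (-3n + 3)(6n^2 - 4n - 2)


Distribute each term of the first polynomial:
  (-3n)(6n^2 - 4n - 2) = -18n^3 + 12n^2 + 6n
  (3)(6n^2 - 4n - 2) = 18n^2 - 12n - 6
Sum: -18n^3 + 30n^2 - 6n - 6


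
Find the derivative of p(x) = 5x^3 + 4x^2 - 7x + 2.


Apply the power rule term by term:
  d/dx(5x^3) = 15x^2
  d/dx(4x^2) = 8x
  d/dx(-7x) = -7
  d/dx(2) = 0
p'(x) = 15x^2 + 8x - 7


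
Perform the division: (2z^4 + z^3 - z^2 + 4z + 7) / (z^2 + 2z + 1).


(2z^4 + z^3 - z^2 + 4z + 7) / (z^2 + 2z + 1)
Step 1: 2z^2 * (z^2 + 2z + 1) = 2z^4 + 4z^3 + 2z^2; subtract.
Step 2: -3z * (z^2 + 2z + 1) = -3z^3 - 6z^2 - 3z; subtract.
Step 3: 3 * (z^2 + 2z + 1) = 3z^2 + 6z + 3; subtract.
Quotient: 2z^2 - 3z + 3, Remainder: z + 4


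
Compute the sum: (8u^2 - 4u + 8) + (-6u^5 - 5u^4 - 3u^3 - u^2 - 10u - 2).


Align terms by degree and add:
  8u^2 - 4u + 8
  -6u^5 - 5u^4 - 3u^3 - u^2 - 10u - 2
= -6u^5 - 5u^4 - 3u^3 + 7u^2 - 14u + 6


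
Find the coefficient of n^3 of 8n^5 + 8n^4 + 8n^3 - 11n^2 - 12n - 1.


Read off the coefficient of n^3: 8


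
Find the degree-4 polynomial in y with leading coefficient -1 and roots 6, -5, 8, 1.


p(y) = -(y - 6)(y + 5)(y - 8)(y - 1)
Expand: -y^4 + 10y^3 + 13y^2 - 262y + 240


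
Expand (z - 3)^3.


Expand (z - 3)^3 by repeated multiplication:
  (z - 3)^2 = z^2 - 6z + 9
= z^3 - 9z^2 + 27z - 27


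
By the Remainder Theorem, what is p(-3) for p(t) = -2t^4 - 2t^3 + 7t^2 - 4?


By the Remainder Theorem, the remainder equals p(-3):
  -2*(-3)^4 = -162
  -2*(-3)^3 = 54
  7*(-3)^2 = 63
  0*(-3)^1 = 0
  constant: -4
Sum: -162 + 54 + 63 + 0 - 4 = -49


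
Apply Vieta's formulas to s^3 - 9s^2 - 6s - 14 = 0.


Monic cubic s^3+bs^2+cs+d=0: sum=-b, pairwise sum=c, product=-d.
b=-9, c=-6, d=-14
r1+r2+r3 = 9
r1r2+r1r3+r2r3 = -6
r1r2r3 = 14


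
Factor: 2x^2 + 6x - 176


Roots satisfy r1 + r2 = -b/a = -3 and r1*r2 = c/a = -88.
So r1 = 8, r2 = -11.
2x^2 + 6x - 176 = 2(x - r1)(x - r2) = 2(x - 8)(x + 11)


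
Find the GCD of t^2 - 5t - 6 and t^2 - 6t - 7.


Factor each:
  t^2 - 5t - 6 = (t + 1)(t - 6)
  t^2 - 6t - 7 = (t + 1)(t - 7)
Common monic factor: t + 1


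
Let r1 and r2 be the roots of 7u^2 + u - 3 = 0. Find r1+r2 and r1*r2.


For au^2+bu+c=0: sum = -b/a, product = c/a.
a=7, b=1, c=-3
Sum = -(1)/7 = -1/7
Product = (-3)/7 = -3/7


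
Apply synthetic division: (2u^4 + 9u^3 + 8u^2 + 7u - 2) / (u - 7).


Synthetic division with c = 7. Coefficients: 2, 9, 8, 7, -2
Bring down 2.
  2 * 7 = 14; 14 + 9 = 23
  23 * 7 = 161; 161 + 8 = 169
  169 * 7 = 1183; 1183 + 7 = 1190
  1190 * 7 = 8330; 8330 - 2 = 8328
Quotient: 2u^3 + 23u^2 + 169u + 1190, Remainder: 8328


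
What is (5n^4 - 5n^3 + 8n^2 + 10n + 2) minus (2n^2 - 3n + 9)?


Distribute the minus sign:
  (5n^4 - 5n^3 + 8n^2 + 10n + 2)
- (2n^2 - 3n + 9)
Negate second polynomial: -2n^2 + 3n - 9
Add: 5n^4 - 5n^3 + 6n^2 + 13n - 7


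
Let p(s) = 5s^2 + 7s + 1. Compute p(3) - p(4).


p(3) = 67
p(4) = 109
p(3) - p(4) = 67 - 109 = -42


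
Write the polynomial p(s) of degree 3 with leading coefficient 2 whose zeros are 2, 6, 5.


p(s) = 2(s - 2)(s - 6)(s - 5)
Expand: 2s^3 - 26s^2 + 104s - 120


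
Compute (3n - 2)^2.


Expand (3n - 2)^2 by repeated multiplication:
= 9n^2 - 12n + 4


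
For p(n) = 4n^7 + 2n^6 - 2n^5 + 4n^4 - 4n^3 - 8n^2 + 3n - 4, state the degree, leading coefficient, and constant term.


Highest power of n is 7, with coefficient 4. Constant term is -4.
Degree = 7, leading coefficient = 4, constant term = -4


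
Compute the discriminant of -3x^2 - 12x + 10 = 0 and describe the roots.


D = b^2 - 4ac = (-12)^2 - 4(-3)(10) = 144 + 120 = 264
Since D > 0: two distinct irrational roots


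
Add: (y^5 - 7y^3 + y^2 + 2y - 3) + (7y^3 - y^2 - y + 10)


Align terms by degree and add:
  y^5 - 7y^3 + y^2 + 2y - 3
+ 7y^3 - y^2 - y + 10
= y^5 + y + 7


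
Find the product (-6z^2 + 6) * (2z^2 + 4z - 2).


Distribute each term of the first polynomial:
  (-6z^2)(2z^2 + 4z - 2) = -12z^4 - 24z^3 + 12z^2
  (6)(2z^2 + 4z - 2) = 12z^2 + 24z - 12
Sum: -12z^4 - 24z^3 + 24z^2 + 24z - 12


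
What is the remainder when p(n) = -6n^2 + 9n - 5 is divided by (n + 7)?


By the Remainder Theorem, the remainder equals p(-7):
  -6*(-7)^2 = -294
  9*(-7)^1 = -63
  constant: -5
Sum: -294 - 63 - 5 = -362


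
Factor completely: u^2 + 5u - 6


Roots satisfy r1 + r2 = -b/a = -5 and r1*r2 = c/a = -6.
So r1 = 1, r2 = -6.
u^2 + 5u - 6 = (u - r1)(u - r2) = (u - 1)(u + 6)


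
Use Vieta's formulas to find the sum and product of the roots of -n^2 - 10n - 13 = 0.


For an^2+bn+c=0: sum = -b/a, product = c/a.
a=-1, b=-10, c=-13
Sum = -(-10)/-1 = -10
Product = (-13)/-1 = 13


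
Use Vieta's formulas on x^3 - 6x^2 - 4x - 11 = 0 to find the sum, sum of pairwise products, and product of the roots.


Monic cubic x^3+bx^2+cx+d=0: sum=-b, pairwise sum=c, product=-d.
b=-6, c=-4, d=-11
r1+r2+r3 = 6
r1r2+r1r3+r2r3 = -4
r1r2r3 = 11


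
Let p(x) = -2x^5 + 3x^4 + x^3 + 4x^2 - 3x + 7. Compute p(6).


Using direct substitution:
  -2 * (6)^5 = -15552
  3 * (6)^4 = 3888
  1 * (6)^3 = 216
  4 * (6)^2 = 144
  -3 * (6)^1 = -18
  constant: 7
Sum = -15552 + 3888 + 216 + 144 - 18 + 7 = -11315


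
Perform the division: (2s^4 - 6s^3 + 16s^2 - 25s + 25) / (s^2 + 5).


(2s^4 - 6s^3 + 16s^2 - 25s + 25) / (s^2 + 5)
Step 1: 2s^2 * (s^2 + 5) = 2s^4 + 10s^2; subtract.
Step 2: -6s * (s^2 + 5) = -6s^3 - 30s; subtract.
Step 3: 6 * (s^2 + 5) = 6s^2 + 30; subtract.
Quotient: 2s^2 - 6s + 6, Remainder: 5s - 5


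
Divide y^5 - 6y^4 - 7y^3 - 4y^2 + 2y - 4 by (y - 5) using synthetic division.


Synthetic division with c = 5. Coefficients: 1, -6, -7, -4, 2, -4
Bring down 1.
  1 * 5 = 5; 5 - 6 = -1
  -1 * 5 = -5; -5 - 7 = -12
  -12 * 5 = -60; -60 - 4 = -64
  -64 * 5 = -320; -320 + 2 = -318
  -318 * 5 = -1590; -1590 - 4 = -1594
Quotient: y^4 - y^3 - 12y^2 - 64y - 318, Remainder: -1594


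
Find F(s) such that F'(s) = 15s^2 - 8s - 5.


Reverse power rule on each term:
  ∫ 15s^2 ds = 5s^3
  ∫ -8s ds = -4s^2
  ∫ -5 ds = -5s
F(s) = 5s^3 - 4s^2 - 5s + C


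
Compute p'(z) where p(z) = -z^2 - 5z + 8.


Apply the power rule term by term:
  d/dz(-z^2) = -2z
  d/dz(-5z) = -5
  d/dz(8) = 0
p'(z) = -2z - 5


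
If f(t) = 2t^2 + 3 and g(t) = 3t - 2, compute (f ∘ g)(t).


Substitute g(t) into f:
f(g(t)) = 2*(3t - 2)^2 + 3
(3t - 2)^2 = 9t^2 - 12t + 4
Expand and combine: 18t^2 - 24t + 11


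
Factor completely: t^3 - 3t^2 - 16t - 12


Try integer roots (divisors of -12). t=-1: p(-1)=0.
Divide out (t + 1): quotient is t^2 - 4t - 12.
Factor the quadratic: (t + 2)(t - 6)
Result: (t + 1)(t + 2)(t - 6)


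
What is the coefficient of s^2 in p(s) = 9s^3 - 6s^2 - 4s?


Read off the coefficient of s^2: -6


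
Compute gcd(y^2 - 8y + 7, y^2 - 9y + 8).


Factor each:
  y^2 - 8y + 7 = (y - 1)(y - 7)
  y^2 - 9y + 8 = (y - 1)(y - 8)
Common monic factor: y - 1


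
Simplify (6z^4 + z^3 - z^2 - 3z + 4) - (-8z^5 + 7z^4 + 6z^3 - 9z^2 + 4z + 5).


Distribute the minus sign:
  (6z^4 + z^3 - z^2 - 3z + 4)
- (-8z^5 + 7z^4 + 6z^3 - 9z^2 + 4z + 5)
Negate second polynomial: 8z^5 - 7z^4 - 6z^3 + 9z^2 - 4z - 5
Add: 8z^5 - z^4 - 5z^3 + 8z^2 - 7z - 1


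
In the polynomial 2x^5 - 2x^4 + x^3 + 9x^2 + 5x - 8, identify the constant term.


Read off the constant term: -8


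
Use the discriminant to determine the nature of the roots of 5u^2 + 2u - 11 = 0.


D = b^2 - 4ac = (2)^2 - 4(5)(-11) = 4 + 220 = 224
Since D > 0: two distinct irrational roots


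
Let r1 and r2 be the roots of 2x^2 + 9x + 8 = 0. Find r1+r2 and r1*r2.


For ax^2+bx+c=0: sum = -b/a, product = c/a.
a=2, b=9, c=8
Sum = -(9)/2 = -9/2
Product = (8)/2 = 4


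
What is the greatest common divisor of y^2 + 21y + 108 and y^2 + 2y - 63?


Factor each:
  y^2 + 21y + 108 = (y + 9)(y + 12)
  y^2 + 2y - 63 = (y + 9)(y - 7)
Common monic factor: y + 9


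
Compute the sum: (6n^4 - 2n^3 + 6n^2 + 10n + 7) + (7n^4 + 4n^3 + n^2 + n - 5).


Align terms by degree and add:
  6n^4 - 2n^3 + 6n^2 + 10n + 7
+ 7n^4 + 4n^3 + n^2 + n - 5
= 13n^4 + 2n^3 + 7n^2 + 11n + 2


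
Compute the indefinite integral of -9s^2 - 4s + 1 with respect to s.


Reverse power rule on each term:
  ∫ -9s^2 ds = -3s^3
  ∫ -4s ds = -2s^2
  ∫ 1 ds = s
F(s) = -3s^3 - 2s^2 + s + C


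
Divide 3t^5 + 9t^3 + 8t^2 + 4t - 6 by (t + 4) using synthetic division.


Synthetic division with c = -4. Coefficients: 3, 0, 9, 8, 4, -6
Bring down 3.
  3 * -4 = -12; -12 + 0 = -12
  -12 * -4 = 48; 48 + 9 = 57
  57 * -4 = -228; -228 + 8 = -220
  -220 * -4 = 880; 880 + 4 = 884
  884 * -4 = -3536; -3536 - 6 = -3542
Quotient: 3t^4 - 12t^3 + 57t^2 - 220t + 884, Remainder: -3542


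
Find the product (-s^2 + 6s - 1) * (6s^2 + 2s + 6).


Distribute each term of the first polynomial:
  (-s^2)(6s^2 + 2s + 6) = -6s^4 - 2s^3 - 6s^2
  (6s)(6s^2 + 2s + 6) = 36s^3 + 12s^2 + 36s
  (-1)(6s^2 + 2s + 6) = -6s^2 - 2s - 6
Sum: -6s^4 + 34s^3 + 34s - 6


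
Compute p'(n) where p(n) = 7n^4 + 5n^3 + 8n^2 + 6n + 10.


Apply the power rule term by term:
  d/dn(7n^4) = 28n^3
  d/dn(5n^3) = 15n^2
  d/dn(8n^2) = 16n
  d/dn(6n) = 6
  d/dn(10) = 0
p'(n) = 28n^3 + 15n^2 + 16n + 6


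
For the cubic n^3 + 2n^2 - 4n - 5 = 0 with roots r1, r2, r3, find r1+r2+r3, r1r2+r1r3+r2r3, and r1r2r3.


Monic cubic n^3+bn^2+cn+d=0: sum=-b, pairwise sum=c, product=-d.
b=2, c=-4, d=-5
r1+r2+r3 = -2
r1r2+r1r3+r2r3 = -4
r1r2r3 = 5


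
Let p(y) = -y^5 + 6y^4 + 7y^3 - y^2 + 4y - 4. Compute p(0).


Using direct substitution:
  -1 * (0)^5 = 0
  6 * (0)^4 = 0
  7 * (0)^3 = 0
  -1 * (0)^2 = 0
  4 * (0)^1 = 0
  constant: -4
Sum = 0 + 0 + 0 + 0 + 0 - 4 = -4


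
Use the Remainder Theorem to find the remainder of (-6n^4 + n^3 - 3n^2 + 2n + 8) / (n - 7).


By the Remainder Theorem, the remainder equals p(7):
  -6*(7)^4 = -14406
  1*(7)^3 = 343
  -3*(7)^2 = -147
  2*(7)^1 = 14
  constant: 8
Sum: -14406 + 343 - 147 + 14 + 8 = -14188


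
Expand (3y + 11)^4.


Expand (3y + 11)^4 by repeated multiplication:
  (3y + 11)^2 = 9y^2 + 66y + 121
  (3y + 11)^3 = 27y^3 + 297y^2 + 1089y + 1331
= 81y^4 + 1188y^3 + 6534y^2 + 15972y + 14641


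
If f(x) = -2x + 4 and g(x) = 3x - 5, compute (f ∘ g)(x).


Substitute g(x) into f:
f(g(x)) = -2*(3x - 5) + 4
Expand and combine: -6x + 14


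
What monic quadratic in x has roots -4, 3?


p(x) = (x + 4)(x - 3)
Expand: x^2 + x - 12


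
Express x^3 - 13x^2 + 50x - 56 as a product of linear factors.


Try integer roots (divisors of -56). x=2: p(2)=0.
Divide out (x - 2): quotient is x^2 - 11x + 28.
Factor the quadratic: (x - 7)(x - 4)
Result: (x - 2)(x - 7)(x - 4)


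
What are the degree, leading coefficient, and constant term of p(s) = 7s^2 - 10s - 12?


Highest power of s is 2, with coefficient 7. Constant term is -12.
Degree = 2, leading coefficient = 7, constant term = -12


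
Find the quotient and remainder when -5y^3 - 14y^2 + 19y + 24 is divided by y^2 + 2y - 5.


(-5y^3 - 14y^2 + 19y + 24) / (y^2 + 2y - 5)
Step 1: -5y * (y^2 + 2y - 5) = -5y^3 - 10y^2 + 25y; subtract.
Step 2: -4 * (y^2 + 2y - 5) = -4y^2 - 8y + 20; subtract.
Quotient: -5y - 4, Remainder: 2y + 4


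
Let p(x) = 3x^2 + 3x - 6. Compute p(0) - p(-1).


p(0) = -6
p(-1) = -6
p(0) - p(-1) = -6 + 6 = 0


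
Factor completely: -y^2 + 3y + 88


Roots satisfy r1 + r2 = -b/a = 3 and r1*r2 = c/a = -88.
So r1 = -8, r2 = 11.
-y^2 + 3y + 88 = -(y - r1)(y - r2) = -(y + 8)(y - 11)


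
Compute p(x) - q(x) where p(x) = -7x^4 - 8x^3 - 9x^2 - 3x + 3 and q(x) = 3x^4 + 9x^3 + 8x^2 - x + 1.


Distribute the minus sign:
  (-7x^4 - 8x^3 - 9x^2 - 3x + 3)
- (3x^4 + 9x^3 + 8x^2 - x + 1)
Negate second polynomial: -3x^4 - 9x^3 - 8x^2 + x - 1
Add: -10x^4 - 17x^3 - 17x^2 - 2x + 2


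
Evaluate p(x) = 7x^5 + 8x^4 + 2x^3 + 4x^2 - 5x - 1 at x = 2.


Using direct substitution:
  7 * (2)^5 = 224
  8 * (2)^4 = 128
  2 * (2)^3 = 16
  4 * (2)^2 = 16
  -5 * (2)^1 = -10
  constant: -1
Sum = 224 + 128 + 16 + 16 - 10 - 1 = 373


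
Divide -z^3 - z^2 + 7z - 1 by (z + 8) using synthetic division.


Synthetic division with c = -8. Coefficients: -1, -1, 7, -1
Bring down -1.
  -1 * -8 = 8; 8 - 1 = 7
  7 * -8 = -56; -56 + 7 = -49
  -49 * -8 = 392; 392 - 1 = 391
Quotient: -z^2 + 7z - 49, Remainder: 391


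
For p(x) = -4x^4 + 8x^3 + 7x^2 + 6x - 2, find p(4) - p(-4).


p(4) = -378
p(-4) = -1450
p(4) - p(-4) = -378 + 1450 = 1072


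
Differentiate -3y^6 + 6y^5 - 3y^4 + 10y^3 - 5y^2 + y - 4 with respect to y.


Apply the power rule term by term:
  d/dy(-3y^6) = -18y^5
  d/dy(6y^5) = 30y^4
  d/dy(-3y^4) = -12y^3
  d/dy(10y^3) = 30y^2
  d/dy(-5y^2) = -10y
  d/dy(y) = 1
  d/dy(-4) = 0
p'(y) = -18y^5 + 30y^4 - 12y^3 + 30y^2 - 10y + 1


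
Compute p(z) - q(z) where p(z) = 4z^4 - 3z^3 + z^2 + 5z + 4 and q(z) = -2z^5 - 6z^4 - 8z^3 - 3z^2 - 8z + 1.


Distribute the minus sign:
  (4z^4 - 3z^3 + z^2 + 5z + 4)
- (-2z^5 - 6z^4 - 8z^3 - 3z^2 - 8z + 1)
Negate second polynomial: 2z^5 + 6z^4 + 8z^3 + 3z^2 + 8z - 1
Add: 2z^5 + 10z^4 + 5z^3 + 4z^2 + 13z + 3


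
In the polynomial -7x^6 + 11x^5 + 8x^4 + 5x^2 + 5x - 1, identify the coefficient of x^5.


Read off the coefficient of x^5: 11


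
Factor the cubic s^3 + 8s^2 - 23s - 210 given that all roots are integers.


Try integer roots (divisors of -210). s=-6: p(-6)=0.
Divide out (s + 6): quotient is s^2 + 2s - 35.
Factor the quadratic: (s - 5)(s + 7)
Result: (s + 6)(s - 5)(s + 7)


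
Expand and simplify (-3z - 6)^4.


Expand (-3z - 6)^4 by repeated multiplication:
  (-3z - 6)^2 = 9z^2 + 36z + 36
  (-3z - 6)^3 = -27z^3 - 162z^2 - 324z - 216
= 81z^4 + 648z^3 + 1944z^2 + 2592z + 1296


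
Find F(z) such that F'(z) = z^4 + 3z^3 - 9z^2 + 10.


Reverse power rule on each term:
  ∫ z^4 dz = (1/5)z^5
  ∫ 3z^3 dz = (3/4)z^4
  ∫ -9z^2 dz = -3z^3
  ∫ 10 dz = 10z
F(z) = (1/5)z^5 + (3/4)z^4 - 3z^3 + 10z + C


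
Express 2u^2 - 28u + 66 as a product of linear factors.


Roots satisfy r1 + r2 = -b/a = 14 and r1*r2 = c/a = 33.
So r1 = 11, r2 = 3.
2u^2 - 28u + 66 = 2(u - r1)(u - r2) = 2(u - 11)(u - 3)


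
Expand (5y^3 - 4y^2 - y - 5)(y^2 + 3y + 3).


Distribute each term of the first polynomial:
  (5y^3)(y^2 + 3y + 3) = 5y^5 + 15y^4 + 15y^3
  (-4y^2)(y^2 + 3y + 3) = -4y^4 - 12y^3 - 12y^2
  (-y)(y^2 + 3y + 3) = -y^3 - 3y^2 - 3y
  (-5)(y^2 + 3y + 3) = -5y^2 - 15y - 15
Sum: 5y^5 + 11y^4 + 2y^3 - 20y^2 - 18y - 15


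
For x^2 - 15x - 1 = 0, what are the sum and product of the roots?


For ax^2+bx+c=0: sum = -b/a, product = c/a.
a=1, b=-15, c=-1
Sum = -(-15)/1 = 15
Product = (-1)/1 = -1


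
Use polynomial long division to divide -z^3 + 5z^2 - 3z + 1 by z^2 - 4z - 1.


(-z^3 + 5z^2 - 3z + 1) / (z^2 - 4z - 1)
Step 1: -z * (z^2 - 4z - 1) = -z^3 + 4z^2 + z; subtract.
Step 2: 1 * (z^2 - 4z - 1) = z^2 - 4z - 1; subtract.
Quotient: -z + 1, Remainder: 2


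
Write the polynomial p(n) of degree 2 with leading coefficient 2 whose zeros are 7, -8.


p(n) = 2(n - 7)(n + 8)
Expand: 2n^2 + 2n - 112


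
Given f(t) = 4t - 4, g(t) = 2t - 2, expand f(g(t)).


Substitute g(t) into f:
f(g(t)) = 4*(2t - 2) + (-4)
Expand and combine: 8t - 12


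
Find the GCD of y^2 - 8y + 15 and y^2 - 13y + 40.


Factor each:
  y^2 - 8y + 15 = (y - 5)(y - 3)
  y^2 - 13y + 40 = (y - 5)(y - 8)
Common monic factor: y - 5


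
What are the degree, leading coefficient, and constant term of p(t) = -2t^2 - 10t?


Highest power of t is 2, with coefficient -2. Constant term is 0.
Degree = 2, leading coefficient = -2, constant term = 0


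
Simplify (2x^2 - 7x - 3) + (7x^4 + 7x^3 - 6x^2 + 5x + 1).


Align terms by degree and add:
  2x^2 - 7x - 3
+ 7x^4 + 7x^3 - 6x^2 + 5x + 1
= 7x^4 + 7x^3 - 4x^2 - 2x - 2


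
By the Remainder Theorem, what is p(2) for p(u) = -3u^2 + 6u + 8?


By the Remainder Theorem, the remainder equals p(2):
  -3*(2)^2 = -12
  6*(2)^1 = 12
  constant: 8
Sum: -12 + 12 + 8 = 8


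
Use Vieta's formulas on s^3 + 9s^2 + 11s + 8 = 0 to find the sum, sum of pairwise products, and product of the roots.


Monic cubic s^3+bs^2+cs+d=0: sum=-b, pairwise sum=c, product=-d.
b=9, c=11, d=8
r1+r2+r3 = -9
r1r2+r1r3+r2r3 = 11
r1r2r3 = -8


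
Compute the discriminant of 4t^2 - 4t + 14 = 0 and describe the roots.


D = b^2 - 4ac = (-4)^2 - 4(4)(14) = 16 - 224 = -208
Since D < 0: two complex conjugate roots (no real roots)


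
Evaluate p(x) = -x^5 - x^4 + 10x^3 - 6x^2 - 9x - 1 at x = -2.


Using direct substitution:
  -1 * (-2)^5 = 32
  -1 * (-2)^4 = -16
  10 * (-2)^3 = -80
  -6 * (-2)^2 = -24
  -9 * (-2)^1 = 18
  constant: -1
Sum = 32 - 16 - 80 - 24 + 18 - 1 = -71


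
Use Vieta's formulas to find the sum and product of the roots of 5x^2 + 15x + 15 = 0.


For ax^2+bx+c=0: sum = -b/a, product = c/a.
a=5, b=15, c=15
Sum = -(15)/5 = -3
Product = (15)/5 = 3


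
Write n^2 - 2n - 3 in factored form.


Roots satisfy r1 + r2 = -b/a = 2 and r1*r2 = c/a = -3.
So r1 = -1, r2 = 3.
n^2 - 2n - 3 = (n - r1)(n - r2) = (n + 1)(n - 3)


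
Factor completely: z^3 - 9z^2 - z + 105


Try integer roots (divisors of 105). z=5: p(5)=0.
Divide out (z - 5): quotient is z^2 - 4z - 21.
Factor the quadratic: (z + 3)(z - 7)
Result: (z - 5)(z + 3)(z - 7)


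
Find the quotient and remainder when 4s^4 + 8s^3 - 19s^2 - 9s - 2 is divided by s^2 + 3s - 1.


(4s^4 + 8s^3 - 19s^2 - 9s - 2) / (s^2 + 3s - 1)
Step 1: 4s^2 * (s^2 + 3s - 1) = 4s^4 + 12s^3 - 4s^2; subtract.
Step 2: -4s * (s^2 + 3s - 1) = -4s^3 - 12s^2 + 4s; subtract.
Step 3: -3 * (s^2 + 3s - 1) = -3s^2 - 9s + 3; subtract.
Quotient: 4s^2 - 4s - 3, Remainder: -4s - 5


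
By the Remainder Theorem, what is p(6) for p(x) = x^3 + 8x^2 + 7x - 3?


By the Remainder Theorem, the remainder equals p(6):
  1*(6)^3 = 216
  8*(6)^2 = 288
  7*(6)^1 = 42
  constant: -3
Sum: 216 + 288 + 42 - 3 = 543


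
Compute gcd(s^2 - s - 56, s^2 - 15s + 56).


Factor each:
  s^2 - s - 56 = (s - 8)(s + 7)
  s^2 - 15s + 56 = (s - 8)(s - 7)
Common monic factor: s - 8


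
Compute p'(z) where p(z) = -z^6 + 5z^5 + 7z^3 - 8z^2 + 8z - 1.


Apply the power rule term by term:
  d/dz(-z^6) = -6z^5
  d/dz(5z^5) = 25z^4
  d/dz(7z^3) = 21z^2
  d/dz(-8z^2) = -16z
  d/dz(8z) = 8
  d/dz(-1) = 0
p'(z) = -6z^5 + 25z^4 + 21z^2 - 16z + 8


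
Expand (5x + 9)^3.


Expand (5x + 9)^3 by repeated multiplication:
  (5x + 9)^2 = 25x^2 + 90x + 81
= 125x^3 + 675x^2 + 1215x + 729


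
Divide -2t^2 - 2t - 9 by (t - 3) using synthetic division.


Synthetic division with c = 3. Coefficients: -2, -2, -9
Bring down -2.
  -2 * 3 = -6; -6 - 2 = -8
  -8 * 3 = -24; -24 - 9 = -33
Quotient: -2t - 8, Remainder: -33


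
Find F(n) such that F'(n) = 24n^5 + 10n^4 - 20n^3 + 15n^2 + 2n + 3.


Reverse power rule on each term:
  ∫ 24n^5 dn = 4n^6
  ∫ 10n^4 dn = 2n^5
  ∫ -20n^3 dn = -5n^4
  ∫ 15n^2 dn = 5n^3
  ∫ 2n dn = n^2
  ∫ 3 dn = 3n
F(n) = 4n^6 + 2n^5 - 5n^4 + 5n^3 + n^2 + 3n + C


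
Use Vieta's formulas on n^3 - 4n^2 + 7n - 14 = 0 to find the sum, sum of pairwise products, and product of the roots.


Monic cubic n^3+bn^2+cn+d=0: sum=-b, pairwise sum=c, product=-d.
b=-4, c=7, d=-14
r1+r2+r3 = 4
r1r2+r1r3+r2r3 = 7
r1r2r3 = 14


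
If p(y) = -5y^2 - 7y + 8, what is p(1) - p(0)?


p(1) = -4
p(0) = 8
p(1) - p(0) = -4 - 8 = -12


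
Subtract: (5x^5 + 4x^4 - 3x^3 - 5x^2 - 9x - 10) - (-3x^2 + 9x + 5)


Distribute the minus sign:
  (5x^5 + 4x^4 - 3x^3 - 5x^2 - 9x - 10)
- (-3x^2 + 9x + 5)
Negate second polynomial: 3x^2 - 9x - 5
Add: 5x^5 + 4x^4 - 3x^3 - 2x^2 - 18x - 15


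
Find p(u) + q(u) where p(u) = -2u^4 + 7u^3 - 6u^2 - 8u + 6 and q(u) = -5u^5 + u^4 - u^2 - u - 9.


Align terms by degree and add:
  -2u^4 + 7u^3 - 6u^2 - 8u + 6
  -5u^5 + u^4 - u^2 - u - 9
= -5u^5 - u^4 + 7u^3 - 7u^2 - 9u - 3


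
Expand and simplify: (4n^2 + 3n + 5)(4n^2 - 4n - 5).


Distribute each term of the first polynomial:
  (4n^2)(4n^2 - 4n - 5) = 16n^4 - 16n^3 - 20n^2
  (3n)(4n^2 - 4n - 5) = 12n^3 - 12n^2 - 15n
  (5)(4n^2 - 4n - 5) = 20n^2 - 20n - 25
Sum: 16n^4 - 4n^3 - 12n^2 - 35n - 25


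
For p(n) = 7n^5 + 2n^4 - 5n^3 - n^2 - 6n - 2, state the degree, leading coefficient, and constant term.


Highest power of n is 5, with coefficient 7. Constant term is -2.
Degree = 5, leading coefficient = 7, constant term = -2


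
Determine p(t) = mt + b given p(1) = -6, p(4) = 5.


p(t) = mt + b. Using p(1)=-6, p(4)=5:
m = (-6 - 5)/(1 - 4) = -11/-3 = 11/3
b = -6 - m*(1) = -6 - 11/3 = -29/3
p(t) = (11/3)t - (29/3)


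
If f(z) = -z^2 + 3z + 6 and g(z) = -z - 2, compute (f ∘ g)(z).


Substitute g(z) into f:
f(g(z)) = -1*(-z - 2)^2 + 3*(-z - 2) + 6
(-z - 2)^2 = z^2 + 4z + 4
Expand and combine: -z^2 - 7z - 4


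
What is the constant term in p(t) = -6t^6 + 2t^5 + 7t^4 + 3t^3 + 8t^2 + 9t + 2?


Read off the constant term: 2


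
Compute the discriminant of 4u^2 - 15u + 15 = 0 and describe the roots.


D = b^2 - 4ac = (-15)^2 - 4(4)(15) = 225 - 240 = -15
Since D < 0: two complex conjugate roots (no real roots)


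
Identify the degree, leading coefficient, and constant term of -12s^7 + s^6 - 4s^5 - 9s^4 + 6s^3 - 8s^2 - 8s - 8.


Highest power of s is 7, with coefficient -12. Constant term is -8.
Degree = 7, leading coefficient = -12, constant term = -8


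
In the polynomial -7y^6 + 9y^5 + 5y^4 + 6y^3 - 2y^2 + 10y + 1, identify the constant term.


Read off the constant term: 1


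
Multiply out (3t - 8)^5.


Expand (3t - 8)^5 by repeated multiplication:
  (3t - 8)^2 = 9t^2 - 48t + 64
  (3t - 8)^3 = 27t^3 - 216t^2 + 576t - 512
  (3t - 8)^4 = 81t^4 - 864t^3 + 3456t^2 - 6144t + 4096
= 243t^5 - 3240t^4 + 17280t^3 - 46080t^2 + 61440t - 32768


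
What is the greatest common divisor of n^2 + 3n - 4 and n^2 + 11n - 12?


Factor each:
  n^2 + 3n - 4 = (n - 1)(n + 4)
  n^2 + 11n - 12 = (n - 1)(n + 12)
Common monic factor: n - 1


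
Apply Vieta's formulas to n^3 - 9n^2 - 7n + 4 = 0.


Monic cubic n^3+bn^2+cn+d=0: sum=-b, pairwise sum=c, product=-d.
b=-9, c=-7, d=4
r1+r2+r3 = 9
r1r2+r1r3+r2r3 = -7
r1r2r3 = -4


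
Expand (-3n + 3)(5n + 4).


Distribute each term of the first polynomial:
  (-3n)(5n + 4) = -15n^2 - 12n
  (3)(5n + 4) = 15n + 12
Sum: -15n^2 + 3n + 12


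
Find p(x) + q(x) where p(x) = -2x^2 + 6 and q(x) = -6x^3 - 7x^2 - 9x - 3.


Align terms by degree and add:
  -2x^2 + 6
  -6x^3 - 7x^2 - 9x - 3
= -6x^3 - 9x^2 - 9x + 3


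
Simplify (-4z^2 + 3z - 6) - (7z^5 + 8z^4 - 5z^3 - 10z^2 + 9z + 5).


Distribute the minus sign:
  (-4z^2 + 3z - 6)
- (7z^5 + 8z^4 - 5z^3 - 10z^2 + 9z + 5)
Negate second polynomial: -7z^5 - 8z^4 + 5z^3 + 10z^2 - 9z - 5
Add: -7z^5 - 8z^4 + 5z^3 + 6z^2 - 6z - 11


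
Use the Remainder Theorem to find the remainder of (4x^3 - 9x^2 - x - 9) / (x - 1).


By the Remainder Theorem, the remainder equals p(1):
  4*(1)^3 = 4
  -9*(1)^2 = -9
  -1*(1)^1 = -1
  constant: -9
Sum: 4 - 9 - 1 - 9 = -15


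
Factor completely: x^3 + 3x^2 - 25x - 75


Try integer roots (divisors of -75). x=-3: p(-3)=0.
Divide out (x + 3): quotient is x^2 - 25.
Factor the quadratic: (x + 5)(x - 5)
Result: (x + 3)(x + 5)(x - 5)


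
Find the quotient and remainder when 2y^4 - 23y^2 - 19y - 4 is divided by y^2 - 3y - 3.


(2y^4 - 23y^2 - 19y - 4) / (y^2 - 3y - 3)
Step 1: 2y^2 * (y^2 - 3y - 3) = 2y^4 - 6y^3 - 6y^2; subtract.
Step 2: 6y * (y^2 - 3y - 3) = 6y^3 - 18y^2 - 18y; subtract.
Step 3: 1 * (y^2 - 3y - 3) = y^2 - 3y - 3; subtract.
Quotient: 2y^2 + 6y + 1, Remainder: 2y - 1


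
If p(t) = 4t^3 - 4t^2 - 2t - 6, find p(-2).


Using direct substitution:
  4 * (-2)^3 = -32
  -4 * (-2)^2 = -16
  -2 * (-2)^1 = 4
  constant: -6
Sum = -32 - 16 + 4 - 6 = -50


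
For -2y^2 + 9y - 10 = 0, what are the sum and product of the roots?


For ay^2+by+c=0: sum = -b/a, product = c/a.
a=-2, b=9, c=-10
Sum = -(9)/-2 = 9/2
Product = (-10)/-2 = 5


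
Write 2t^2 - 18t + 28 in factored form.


Roots satisfy r1 + r2 = -b/a = 9 and r1*r2 = c/a = 14.
So r1 = 7, r2 = 2.
2t^2 - 18t + 28 = 2(t - r1)(t - r2) = 2(t - 7)(t - 2)


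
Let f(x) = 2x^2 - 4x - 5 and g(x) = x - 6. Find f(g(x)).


Substitute g(x) into f:
f(g(x)) = 2*(x - 6)^2 + (-4)*(x - 6) + (-5)
(x - 6)^2 = x^2 - 12x + 36
Expand and combine: 2x^2 - 28x + 91


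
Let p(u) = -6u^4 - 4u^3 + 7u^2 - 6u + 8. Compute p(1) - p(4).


p(1) = -1
p(4) = -1696
p(1) - p(4) = -1 + 1696 = 1695


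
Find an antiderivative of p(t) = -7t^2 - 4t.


Reverse power rule on each term:
  ∫ -7t^2 dt = -(7/3)t^3
  ∫ -4t dt = -2t^2
F(t) = -(7/3)t^3 - 2t^2 + C


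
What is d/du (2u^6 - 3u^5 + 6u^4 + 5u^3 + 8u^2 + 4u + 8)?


Apply the power rule term by term:
  d/du(2u^6) = 12u^5
  d/du(-3u^5) = -15u^4
  d/du(6u^4) = 24u^3
  d/du(5u^3) = 15u^2
  d/du(8u^2) = 16u
  d/du(4u) = 4
  d/du(8) = 0
p'(u) = 12u^5 - 15u^4 + 24u^3 + 15u^2 + 16u + 4


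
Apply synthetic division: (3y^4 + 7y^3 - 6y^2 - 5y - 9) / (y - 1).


Synthetic division with c = 1. Coefficients: 3, 7, -6, -5, -9
Bring down 3.
  3 * 1 = 3; 3 + 7 = 10
  10 * 1 = 10; 10 - 6 = 4
  4 * 1 = 4; 4 - 5 = -1
  -1 * 1 = -1; -1 - 9 = -10
Quotient: 3y^3 + 10y^2 + 4y - 1, Remainder: -10


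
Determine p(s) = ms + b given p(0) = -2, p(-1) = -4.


p(s) = ms + b. Using p(0)=-2, p(-1)=-4:
m = (-2 + 4)/(0 + 1) = 2/1 = 2
b = -2 - m*(0) = -2 = -2
p(s) = 2s - 2


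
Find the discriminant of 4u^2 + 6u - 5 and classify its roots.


D = b^2 - 4ac = (6)^2 - 4(4)(-5) = 36 + 80 = 116
Since D > 0: two distinct irrational roots


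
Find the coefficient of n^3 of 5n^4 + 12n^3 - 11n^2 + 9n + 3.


Read off the coefficient of n^3: 12


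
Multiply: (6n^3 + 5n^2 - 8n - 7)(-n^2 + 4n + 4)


Distribute each term of the first polynomial:
  (6n^3)(-n^2 + 4n + 4) = -6n^5 + 24n^4 + 24n^3
  (5n^2)(-n^2 + 4n + 4) = -5n^4 + 20n^3 + 20n^2
  (-8n)(-n^2 + 4n + 4) = 8n^3 - 32n^2 - 32n
  (-7)(-n^2 + 4n + 4) = 7n^2 - 28n - 28
Sum: -6n^5 + 19n^4 + 52n^3 - 5n^2 - 60n - 28


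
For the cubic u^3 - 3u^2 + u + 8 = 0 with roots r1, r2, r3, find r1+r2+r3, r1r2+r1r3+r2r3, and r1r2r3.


Monic cubic u^3+bu^2+cu+d=0: sum=-b, pairwise sum=c, product=-d.
b=-3, c=1, d=8
r1+r2+r3 = 3
r1r2+r1r3+r2r3 = 1
r1r2r3 = -8


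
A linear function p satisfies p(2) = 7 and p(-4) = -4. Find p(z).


p(z) = mz + b. Using p(2)=7, p(-4)=-4:
m = (7 + 4)/(2 + 4) = 11/6 = 11/6
b = 7 - m*(2) = 7 - 11/3 = 10/3
p(z) = (11/6)z + (10/3)


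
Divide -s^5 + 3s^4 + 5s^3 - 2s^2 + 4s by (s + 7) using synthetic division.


Synthetic division with c = -7. Coefficients: -1, 3, 5, -2, 4, 0
Bring down -1.
  -1 * -7 = 7; 7 + 3 = 10
  10 * -7 = -70; -70 + 5 = -65
  -65 * -7 = 455; 455 - 2 = 453
  453 * -7 = -3171; -3171 + 4 = -3167
  -3167 * -7 = 22169; 22169 + 0 = 22169
Quotient: -s^4 + 10s^3 - 65s^2 + 453s - 3167, Remainder: 22169


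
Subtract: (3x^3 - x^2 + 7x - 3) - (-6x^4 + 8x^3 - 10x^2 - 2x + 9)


Distribute the minus sign:
  (3x^3 - x^2 + 7x - 3)
- (-6x^4 + 8x^3 - 10x^2 - 2x + 9)
Negate second polynomial: 6x^4 - 8x^3 + 10x^2 + 2x - 9
Add: 6x^4 - 5x^3 + 9x^2 + 9x - 12


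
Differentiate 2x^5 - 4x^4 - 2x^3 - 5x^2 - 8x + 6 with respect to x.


Apply the power rule term by term:
  d/dx(2x^5) = 10x^4
  d/dx(-4x^4) = -16x^3
  d/dx(-2x^3) = -6x^2
  d/dx(-5x^2) = -10x
  d/dx(-8x) = -8
  d/dx(6) = 0
p'(x) = 10x^4 - 16x^3 - 6x^2 - 10x - 8


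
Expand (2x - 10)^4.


Expand (2x - 10)^4 by repeated multiplication:
  (2x - 10)^2 = 4x^2 - 40x + 100
  (2x - 10)^3 = 8x^3 - 120x^2 + 600x - 1000
= 16x^4 - 320x^3 + 2400x^2 - 8000x + 10000


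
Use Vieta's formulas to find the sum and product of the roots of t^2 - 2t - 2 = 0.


For at^2+bt+c=0: sum = -b/a, product = c/a.
a=1, b=-2, c=-2
Sum = -(-2)/1 = 2
Product = (-2)/1 = -2


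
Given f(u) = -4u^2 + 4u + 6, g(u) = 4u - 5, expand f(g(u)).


Substitute g(u) into f:
f(g(u)) = -4*(4u - 5)^2 + 4*(4u - 5) + 6
(4u - 5)^2 = 16u^2 - 40u + 25
Expand and combine: -64u^2 + 176u - 114


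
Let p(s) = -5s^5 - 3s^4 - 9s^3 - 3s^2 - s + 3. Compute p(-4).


Using direct substitution:
  -5 * (-4)^5 = 5120
  -3 * (-4)^4 = -768
  -9 * (-4)^3 = 576
  -3 * (-4)^2 = -48
  -1 * (-4)^1 = 4
  constant: 3
Sum = 5120 - 768 + 576 - 48 + 4 + 3 = 4887


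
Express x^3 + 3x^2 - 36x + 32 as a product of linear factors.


Try integer roots (divisors of 32). x=4: p(4)=0.
Divide out (x - 4): quotient is x^2 + 7x - 8.
Factor the quadratic: (x + 8)(x - 1)
Result: (x - 4)(x + 8)(x - 1)


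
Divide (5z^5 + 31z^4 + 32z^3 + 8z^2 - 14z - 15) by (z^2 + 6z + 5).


(5z^5 + 31z^4 + 32z^3 + 8z^2 - 14z - 15) / (z^2 + 6z + 5)
Step 1: 5z^3 * (z^2 + 6z + 5) = 5z^5 + 30z^4 + 25z^3; subtract.
Step 2: z^2 * (z^2 + 6z + 5) = z^4 + 6z^3 + 5z^2; subtract.
Step 3: z * (z^2 + 6z + 5) = z^3 + 6z^2 + 5z; subtract.
Step 4: -3 * (z^2 + 6z + 5) = -3z^2 - 18z - 15; subtract.
Quotient: 5z^3 + z^2 + z - 3, Remainder: -z


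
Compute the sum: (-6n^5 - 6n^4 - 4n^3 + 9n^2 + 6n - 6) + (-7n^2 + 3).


Align terms by degree and add:
  -6n^5 - 6n^4 - 4n^3 + 9n^2 + 6n - 6
  -7n^2 + 3
= -6n^5 - 6n^4 - 4n^3 + 2n^2 + 6n - 3


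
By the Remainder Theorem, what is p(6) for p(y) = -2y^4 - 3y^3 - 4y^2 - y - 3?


By the Remainder Theorem, the remainder equals p(6):
  -2*(6)^4 = -2592
  -3*(6)^3 = -648
  -4*(6)^2 = -144
  -1*(6)^1 = -6
  constant: -3
Sum: -2592 - 648 - 144 - 6 - 3 = -3393


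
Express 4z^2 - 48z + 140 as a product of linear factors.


Roots satisfy r1 + r2 = -b/a = 12 and r1*r2 = c/a = 35.
So r1 = 5, r2 = 7.
4z^2 - 48z + 140 = 4(z - r1)(z - r2) = 4(z - 5)(z - 7)


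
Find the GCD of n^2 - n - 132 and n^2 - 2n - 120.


Factor each:
  n^2 - n - 132 = (n - 12)(n + 11)
  n^2 - 2n - 120 = (n - 12)(n + 10)
Common monic factor: n - 12


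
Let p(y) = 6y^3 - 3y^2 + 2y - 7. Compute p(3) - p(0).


p(3) = 134
p(0) = -7
p(3) - p(0) = 134 + 7 = 141


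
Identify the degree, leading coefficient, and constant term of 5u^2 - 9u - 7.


Highest power of u is 2, with coefficient 5. Constant term is -7.
Degree = 2, leading coefficient = 5, constant term = -7


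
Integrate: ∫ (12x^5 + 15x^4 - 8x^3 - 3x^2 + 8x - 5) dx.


Reverse power rule on each term:
  ∫ 12x^5 dx = 2x^6
  ∫ 15x^4 dx = 3x^5
  ∫ -8x^3 dx = -2x^4
  ∫ -3x^2 dx = -x^3
  ∫ 8x dx = 4x^2
  ∫ -5 dx = -5x
F(x) = 2x^6 + 3x^5 - 2x^4 - x^3 + 4x^2 - 5x + C


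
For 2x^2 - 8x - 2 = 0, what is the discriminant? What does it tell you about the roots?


D = b^2 - 4ac = (-8)^2 - 4(2)(-2) = 64 + 16 = 80
Since D > 0: two distinct irrational roots


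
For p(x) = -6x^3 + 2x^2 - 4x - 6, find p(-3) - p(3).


p(-3) = 186
p(3) = -162
p(-3) - p(3) = 186 + 162 = 348


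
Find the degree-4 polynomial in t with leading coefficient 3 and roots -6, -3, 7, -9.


p(t) = 3(t + 6)(t + 3)(t - 7)(t + 9)
Expand: 3t^4 + 33t^3 - 81t^2 - 1593t - 3402


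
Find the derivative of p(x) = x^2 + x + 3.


Apply the power rule term by term:
  d/dx(x^2) = 2x
  d/dx(x) = 1
  d/dx(3) = 0
p'(x) = 2x + 1


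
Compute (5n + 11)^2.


Expand (5n + 11)^2 by repeated multiplication:
= 25n^2 + 110n + 121


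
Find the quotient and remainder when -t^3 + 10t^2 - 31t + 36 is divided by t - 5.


(-t^3 + 10t^2 - 31t + 36) / (t - 5)
Step 1: -t^2 * (t - 5) = -t^3 + 5t^2; subtract.
Step 2: 5t * (t - 5) = 5t^2 - 25t; subtract.
Step 3: -6 * (t - 5) = -6t + 30; subtract.
Quotient: -t^2 + 5t - 6, Remainder: 6


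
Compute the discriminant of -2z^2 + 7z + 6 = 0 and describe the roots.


D = b^2 - 4ac = (7)^2 - 4(-2)(6) = 49 + 48 = 97
Since D > 0: two distinct irrational roots


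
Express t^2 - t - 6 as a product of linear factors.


Roots satisfy r1 + r2 = -b/a = 1 and r1*r2 = c/a = -6.
So r1 = 3, r2 = -2.
t^2 - t - 6 = (t - r1)(t - r2) = (t - 3)(t + 2)


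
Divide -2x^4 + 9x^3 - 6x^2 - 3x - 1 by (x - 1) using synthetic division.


Synthetic division with c = 1. Coefficients: -2, 9, -6, -3, -1
Bring down -2.
  -2 * 1 = -2; -2 + 9 = 7
  7 * 1 = 7; 7 - 6 = 1
  1 * 1 = 1; 1 - 3 = -2
  -2 * 1 = -2; -2 - 1 = -3
Quotient: -2x^3 + 7x^2 + x - 2, Remainder: -3
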